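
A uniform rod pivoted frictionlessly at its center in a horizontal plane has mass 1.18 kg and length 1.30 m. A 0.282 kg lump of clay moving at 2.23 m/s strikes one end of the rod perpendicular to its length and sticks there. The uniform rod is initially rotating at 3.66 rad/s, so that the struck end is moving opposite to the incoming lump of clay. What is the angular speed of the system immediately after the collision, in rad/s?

About the pivot the impulsive forces during the collision are internal, so angular momentum about that axis is conserved.
I_p = (1/12)(1.18)(1.30)² = 0.1662 kg·m². Taking the sense of the lump of clay's angular momentum as positive, L_{lump} = m v R = (0.282)(2.23)(1.30/2) = 0.4088 kg·m²/s.
L_i = −I_p ω_p + m v R = −(0.1662)(3.66) + 0.4088 = -0.1995 kg·m²/s.
After sticking, I_f = I_p + m R² = 0.1662 + (0.282)(1.30/2)² = 0.2853 kg·m².
ω_f = L_i / I_f = -0.1995 / 0.2853 = -0.6991 rad/s.

|ω_f| ≈ 0.699 rad/s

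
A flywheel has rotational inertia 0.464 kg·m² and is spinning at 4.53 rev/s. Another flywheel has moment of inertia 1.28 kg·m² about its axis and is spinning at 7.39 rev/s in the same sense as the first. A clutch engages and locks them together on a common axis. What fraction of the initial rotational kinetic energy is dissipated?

fraction ≈ 0.0351

No external torque acts about the common axis, so total angular momentum is conserved.
Taking A's sense as positive: L = (0.4640)(4.53) + (1.280)(7.39) = 11.56 kg·m²·rev/s.
Combined I = 0.4640 + 1.280 = 1.744 kg·m².
ω_f = L / I = 11.56 / 1.744 = 6.629 rev/s.
KE_i = ½ΣIω² = 1568 J; KE_f = ½(1.744)(41.65)² = 1513 J.
Fraction dissipated = (KE_i − KE_f)/KE_i = 0.03507.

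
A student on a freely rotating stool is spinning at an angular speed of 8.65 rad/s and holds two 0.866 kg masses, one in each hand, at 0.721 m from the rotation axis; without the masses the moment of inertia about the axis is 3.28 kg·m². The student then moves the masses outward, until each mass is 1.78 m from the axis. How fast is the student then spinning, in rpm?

ω₂ ≈ 39.4 rpm

No external torque acts about the spin axis, so angular momentum is conserved.
I₁ = 3.28 + 2(0.866)(0.721)² = 4.180 kg·m²; I₂ = 3.28 + 2(0.866)(1.78)² = 8.768 kg·m².
ω₂ = I₁ω₁ / I₂ = (4.180)(8.65 rad/s) / (8.768) = 4.124 rad/s = 39.38 rpm.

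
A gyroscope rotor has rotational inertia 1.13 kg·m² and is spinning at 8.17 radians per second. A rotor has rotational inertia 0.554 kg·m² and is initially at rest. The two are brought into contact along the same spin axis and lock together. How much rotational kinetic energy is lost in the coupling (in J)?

The coupling torques are internal; angular momentum about the shared axis is conserved.
Taking A's sense as positive: L = (1.130)(8.17) = 9.232 kg·m²·rad/s.
Combined I = 1.130 + 0.5540 = 1.684 kg·m².
ω_f = L / I = 9.232 / 1.684 = 5.482 rad/s.
KE_i = ½ΣIω² = 37.71 J; KE_f = ½(1.684)(5.482)² = 25.31 J.

ΔKE lost ≈ 12.4 J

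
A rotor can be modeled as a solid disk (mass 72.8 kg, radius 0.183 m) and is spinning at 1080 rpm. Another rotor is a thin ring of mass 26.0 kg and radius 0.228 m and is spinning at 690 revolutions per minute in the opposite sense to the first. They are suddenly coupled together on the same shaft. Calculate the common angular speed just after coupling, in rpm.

No external torque acts about the common axis, so total angular momentum is conserved.
Moments of inertia: I_A = ½(72.8)(0.183)² = 1.219 kg·m²; I_B = (26.0)(0.228)² = 1.352 kg·m².
Taking A's sense as positive: L = (1.219)(1080) − (1.352)(690) = 383.9 kg·m²·rpm.
Combined I = 1.219 + 1.352 = 2.571 kg·m².
ω_f = L / I = 383.9 / 2.571 = 149.4 rpm.

|ω_f| ≈ 149 rpm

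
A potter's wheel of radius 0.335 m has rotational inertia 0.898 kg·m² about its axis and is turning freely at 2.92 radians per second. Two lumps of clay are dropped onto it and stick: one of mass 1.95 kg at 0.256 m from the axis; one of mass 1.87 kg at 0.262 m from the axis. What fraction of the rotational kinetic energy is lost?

No external torque acts about the axis; L_before = L_after.
Added inertia Σmr² = (1.95)(0.256)² + (1.87)(0.262)² = 0.2562 kg·m²; I_f = 0.8980 + 0.2562 = 1.154 kg·m².
ω_f = I_p ω_i / I_f = (0.8980)(2.92) / 1.154 = 2.272 rad/s.
KE_i = ½(0.8980)(2.920 rad/s)² = 3.828 J; KE_f = ½(1.154)(2.272)² = 2.979 J.
Fraction lost = 0.2219.

fraction ≈ 0.222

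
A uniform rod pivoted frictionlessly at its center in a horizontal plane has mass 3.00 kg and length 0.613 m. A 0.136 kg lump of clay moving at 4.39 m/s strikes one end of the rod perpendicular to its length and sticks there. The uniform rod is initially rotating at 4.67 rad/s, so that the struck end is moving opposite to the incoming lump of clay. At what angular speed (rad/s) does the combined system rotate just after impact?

|ω_f| ≈ 2.40 rad/s

About the pivot the impulsive forces during the collision are internal, so angular momentum about that axis is conserved.
I_p = (1/12)(3.00)(0.613)² = 0.09394 kg·m². Taking the sense of the lump of clay's angular momentum as positive, L_{lump} = m v R = (0.136)(4.39)(0.613/2) = 0.1830 kg·m²/s.
L_i = −I_p ω_p + m v R = −(0.09394)(4.67) + 0.1830 = -0.2557 kg·m²/s.
After sticking, I_f = I_p + m R² = 0.09394 + (0.136)(0.613/2)² = 0.1067 kg·m².
ω_f = L_i / I_f = -0.2557 / 0.1067 = -2.396 rad/s.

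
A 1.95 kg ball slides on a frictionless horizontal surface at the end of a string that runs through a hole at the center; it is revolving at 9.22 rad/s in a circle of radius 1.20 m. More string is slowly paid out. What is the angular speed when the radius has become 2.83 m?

ω₂ ≈ 1.66 rad/s

The constraining force is radial, so m r² ω about the center is conserved.
ω₂ = ω₁ (r₁/r₂)² = (9.22)(1.20/2.83)² = 1.658 rad/s.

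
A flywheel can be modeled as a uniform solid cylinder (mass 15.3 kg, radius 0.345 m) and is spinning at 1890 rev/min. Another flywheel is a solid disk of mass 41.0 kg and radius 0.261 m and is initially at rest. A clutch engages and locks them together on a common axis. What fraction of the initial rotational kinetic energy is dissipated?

fraction ≈ 0.605

The coupling torques are internal; angular momentum about the shared axis is conserved.
Moments of inertia: I_A = ½(15.3)(0.345)² = 0.9105 kg·m²; I_B = ½(41.0)(0.261)² = 1.396 kg·m².
Taking A's sense as positive: L = (0.9105)(1890) = 1721 kg·m²·rpm.
Combined I = 0.9105 + 1.396 = 2.307 kg·m².
ω_f = L / I = 1721 / 2.307 = 746.0 rpm.
KE_i = ½ΣIω² = 17830 J; KE_f = ½(2.307)(78.12)² = 7039 J.
Fraction dissipated = (KE_i − KE_f)/KE_i = 0.6053.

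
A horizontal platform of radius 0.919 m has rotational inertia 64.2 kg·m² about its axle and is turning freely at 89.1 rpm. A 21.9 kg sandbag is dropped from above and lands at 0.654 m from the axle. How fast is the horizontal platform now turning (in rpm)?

ω_f ≈ 77.8 rpm

No external torque acts about the axle; L_before = L_after.
Added inertia Σmr² = (21.9)(0.654)² = 9.367 kg·m²; I_f = 64.20 + 9.367 = 73.57 kg·m².
ω_f = I_p ω_i / I_f = (64.20)(89.1) / 73.57 = 77.76 rpm.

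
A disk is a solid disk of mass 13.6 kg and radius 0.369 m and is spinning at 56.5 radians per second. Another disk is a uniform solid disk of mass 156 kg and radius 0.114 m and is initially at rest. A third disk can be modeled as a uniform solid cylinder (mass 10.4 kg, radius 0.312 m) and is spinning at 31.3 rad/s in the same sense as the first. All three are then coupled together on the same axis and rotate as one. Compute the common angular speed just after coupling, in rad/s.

|ω_f| ≈ 27.9 rad/s

No external torque acts about the common axis, so total angular momentum is conserved.
Moments of inertia: I_A = ½(13.6)(0.369)² = 0.9259 kg·m²; I_B = ½(156)(0.114)² = 1.014 kg·m²; I_C = ½(10.4)(0.312)² = 0.5062 kg·m².
Taking A's sense as positive: L = (0.9259)(56.5) + (0.5062)(31.3) = 68.16 kg·m²·rad/s.
Combined I = 0.9259 + 1.014 + 0.5062 = 2.446 kg·m².
ω_f = L / I = 68.16 / 2.446 = 27.87 rad/s.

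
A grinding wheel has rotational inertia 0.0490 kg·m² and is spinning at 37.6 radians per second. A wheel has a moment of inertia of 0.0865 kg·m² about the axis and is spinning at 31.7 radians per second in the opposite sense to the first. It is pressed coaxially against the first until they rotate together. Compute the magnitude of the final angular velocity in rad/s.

|ω_f| ≈ 6.64 rad/s

The coupling torques are internal; angular momentum about the shared axis is conserved.
Taking A's sense as positive: L = (0.04900)(37.6) − (0.08650)(31.7) = -0.8996 kg·m²·rad/s.
Combined I = 0.04900 + 0.08650 = 0.1355 kg·m².
ω_f = L / I = -0.8996 / 0.1355 = -6.639 rad/s.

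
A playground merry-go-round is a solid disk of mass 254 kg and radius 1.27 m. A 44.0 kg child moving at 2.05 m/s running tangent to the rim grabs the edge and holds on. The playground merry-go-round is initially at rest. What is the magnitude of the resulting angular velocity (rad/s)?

|ω_f| ≈ 0.415 rad/s

The axle reaction passes through the axle and exerts no torque about it; angular momentum about the axle is conserved through the impact.
I_p = ½(254)(1.27)² = 204.8 kg·m². Taking the sense of the child's angular momentum as positive, L_{child} = m v R = (44.0)(2.05)(1.27) = 114.6 kg·m²/s.
L_i = 0 + 114.6 = 114.6 kg·m²/s.
After sticking, I_f = I_p + m R² = 204.8 + (44.0)(1.27)² = 275.8 kg·m².
ω_f = L_i / I_f = 114.6 / 275.8 = 0.4153 rad/s.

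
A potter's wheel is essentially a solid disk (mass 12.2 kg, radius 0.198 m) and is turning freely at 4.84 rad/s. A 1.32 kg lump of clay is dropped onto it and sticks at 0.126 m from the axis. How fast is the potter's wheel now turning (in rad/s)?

No external torque acts about the axis; L_before = L_after.
I_p = ½(12.2)(0.198)² = 0.2391 kg·m².
Added inertia Σmr² = (1.32)(0.126)² = 0.02096 kg·m²; I_f = 0.2391 + 0.02096 = 0.2601 kg·m².
ω_f = I_p ω_i / I_f = (0.2391)(4.84) / 0.2601 = 4.450 rad/s.

ω_f ≈ 4.45 rad/s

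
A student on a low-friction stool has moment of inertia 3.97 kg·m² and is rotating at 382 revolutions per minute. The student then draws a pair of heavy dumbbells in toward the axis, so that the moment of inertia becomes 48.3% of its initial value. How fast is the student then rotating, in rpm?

ω₂ ≈ 791 rpm

Angular momentum about the spin axis is conserved since the torque about it is zero.
I₂ = 0.483 × 3.97 = 1.918 kg·m².
ω₂ = I₁ω₁ / I₂ = (3.970)(382 rpm) / (1.918) = 790.9 rpm.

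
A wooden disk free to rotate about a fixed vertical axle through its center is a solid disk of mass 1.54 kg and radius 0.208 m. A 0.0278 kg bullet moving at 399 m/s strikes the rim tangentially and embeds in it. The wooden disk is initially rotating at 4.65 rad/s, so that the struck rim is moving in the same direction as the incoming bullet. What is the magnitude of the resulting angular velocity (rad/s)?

|ω_f| ≈ 71.3 rad/s

The axle reaction passes through the axle and exerts no torque about it; angular momentum about the axle is conserved through the impact.
I_p = ½(1.54)(0.208)² = 0.03331 kg·m². Taking the sense of the bullet's angular momentum as positive, L_{bullet} = m v R = (0.0278)(399)(0.208) = 2.307 kg·m²/s.
L_i = +I_p ω_p + m v R = +(0.03331)(4.65) + 2.307 = 2.462 kg·m²/s.
After sticking, I_f = I_p + m R² = 0.03331 + (0.0278)(0.208)² = 0.03452 kg·m².
ω_f = L_i / I_f = 2.462 / 0.03452 = 71.33 rad/s.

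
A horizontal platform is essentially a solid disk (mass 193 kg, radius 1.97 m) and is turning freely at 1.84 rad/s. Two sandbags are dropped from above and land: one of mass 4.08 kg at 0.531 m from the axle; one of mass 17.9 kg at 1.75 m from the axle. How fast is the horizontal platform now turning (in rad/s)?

ω_f ≈ 1.60 rad/s

The added mass arrives with no angular momentum about the axle, and any external torque about the axle is negligible, so the system's angular momentum is conserved.
I_p = ½(193)(1.97)² = 374.5 kg·m².
Added inertia Σmr² = (4.08)(0.531)² + (17.9)(1.75)² = 55.97 kg·m²; I_f = 374.5 + 55.97 = 430.5 kg·m².
ω_f = I_p ω_i / I_f = (374.5)(1.84) / 430.5 = 1.601 rad/s.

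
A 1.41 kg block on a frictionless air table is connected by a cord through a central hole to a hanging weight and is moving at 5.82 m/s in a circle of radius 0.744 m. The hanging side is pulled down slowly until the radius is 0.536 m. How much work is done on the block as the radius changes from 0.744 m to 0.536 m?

W ≈ 22.1 J

The only horizontal force on the mass is along the cord (radial), so it exerts no torque about the hole and angular momentum m v r is conserved.
v₂ = v₁ r₁ / r₂ = (5.82)(0.744) / (0.536) = 8.079 m/s.
W = ΔKE = ½m(v₂² − v₁²) = 22.13 J.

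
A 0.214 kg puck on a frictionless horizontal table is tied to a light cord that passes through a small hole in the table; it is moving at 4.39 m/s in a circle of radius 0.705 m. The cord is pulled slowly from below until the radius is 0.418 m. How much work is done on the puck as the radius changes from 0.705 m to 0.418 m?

Central (radial) force ⇒ zero torque about the center ⇒ m v r is constant.
v₂ = v₁ r₁ / r₂ = (4.39)(0.705) / (0.418) = 7.404 m/s.
W = ΔKE = ½m(v₂² − v₁²) = 3.804 J.

W ≈ 3.80 J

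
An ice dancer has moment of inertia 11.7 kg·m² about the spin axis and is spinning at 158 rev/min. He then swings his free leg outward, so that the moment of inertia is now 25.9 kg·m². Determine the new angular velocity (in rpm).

No external torque acts about the spin axis, so angular momentum is conserved.
ω₂ = I₁ω₁ / I₂ = (11.70)(158 rpm) / (25.90) = 71.37 rpm.

ω₂ ≈ 71.4 rpm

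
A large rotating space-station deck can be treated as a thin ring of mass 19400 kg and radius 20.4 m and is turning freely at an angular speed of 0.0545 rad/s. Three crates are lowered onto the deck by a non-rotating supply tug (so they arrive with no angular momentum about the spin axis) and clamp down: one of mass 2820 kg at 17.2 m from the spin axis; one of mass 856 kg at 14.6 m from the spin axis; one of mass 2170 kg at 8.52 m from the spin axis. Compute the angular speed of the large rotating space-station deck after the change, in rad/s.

ω_f ≈ 0.0476 rad/s

The added mass arrives with no angular momentum about the spin axis, and any external torque about the spin axis is negligible, so the system's angular momentum is conserved.
I_p = (19400)(20.4)² = 8.074e+06 kg·m².
Added inertia Σmr² = (2820)(17.2)² + (856)(14.6)² + (2170)(8.52)² = 1.174e+06 kg·m²; I_f = 8.074e+06 + 1.174e+06 = 9.248e+06 kg·m².
ω_f = I_p ω_i / I_f = (8.074e+06)(0.0545) / 9.248e+06 = 0.04758 rad/s.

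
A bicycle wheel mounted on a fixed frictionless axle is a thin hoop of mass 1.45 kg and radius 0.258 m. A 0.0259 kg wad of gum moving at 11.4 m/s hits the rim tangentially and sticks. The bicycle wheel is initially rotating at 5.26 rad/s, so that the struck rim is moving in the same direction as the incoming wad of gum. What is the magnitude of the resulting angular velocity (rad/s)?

|ω_f| ≈ 5.94 rad/s

The axle reaction passes through the axle and exerts no torque about it; angular momentum about the axle is conserved through the impact.
I_p = (1.45)(0.258)² = 0.09652 kg·m². Taking the sense of the wad of gum's angular momentum as positive, L_{wad} = m v R = (0.0259)(11.4)(0.258) = 0.07618 kg·m²/s.
L_i = +I_p ω_p + m v R = +(0.09652)(5.26) + 0.07618 = 0.5839 kg·m²/s.
After sticking, I_f = I_p + m R² = 0.09652 + (0.0259)(0.258)² = 0.09824 kg·m².
ω_f = L_i / I_f = 0.5839 / 0.09824 = 5.943 rad/s.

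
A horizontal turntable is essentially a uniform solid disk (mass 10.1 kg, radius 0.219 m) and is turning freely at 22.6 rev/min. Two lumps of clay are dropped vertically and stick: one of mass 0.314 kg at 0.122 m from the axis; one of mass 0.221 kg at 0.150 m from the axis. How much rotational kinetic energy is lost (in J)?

energy lost ≈ 0.0260 J

No external torque acts about the axis; L_before = L_after.
I_p = ½(10.1)(0.219)² = 0.2422 kg·m².
Added inertia Σmr² = (0.314)(0.122)² + (0.221)(0.150)² = 0.009646 kg·m²; I_f = 0.2422 + 0.009646 = 0.2518 kg·m².
ω_f = I_p ω_i / I_f = (0.2422)(22.6) / 0.2518 = 21.73 rpm.
KE_i = ½(0.2422)(2.367 rad/s)² = 0.6783 J; KE_f = ½(0.2518)(2.276)² = 0.6523 J.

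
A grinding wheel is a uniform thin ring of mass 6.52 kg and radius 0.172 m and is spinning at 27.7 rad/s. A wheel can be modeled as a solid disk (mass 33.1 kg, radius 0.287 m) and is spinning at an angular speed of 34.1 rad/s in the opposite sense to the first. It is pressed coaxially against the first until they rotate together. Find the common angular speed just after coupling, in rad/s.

|ω_f| ≈ 26.4 rad/s

No external torque acts about the common axis, so total angular momentum is conserved.
Moments of inertia: I_A = (6.52)(0.172)² = 0.1929 kg·m²; I_B = ½(33.1)(0.287)² = 1.363 kg·m².
Taking A's sense as positive: L = (0.1929)(27.7) − (1.363)(34.1) = -41.14 kg·m²·rad/s.
Combined I = 0.1929 + 1.363 = 1.556 kg·m².
ω_f = L / I = -41.14 / 1.556 = -26.44 rad/s.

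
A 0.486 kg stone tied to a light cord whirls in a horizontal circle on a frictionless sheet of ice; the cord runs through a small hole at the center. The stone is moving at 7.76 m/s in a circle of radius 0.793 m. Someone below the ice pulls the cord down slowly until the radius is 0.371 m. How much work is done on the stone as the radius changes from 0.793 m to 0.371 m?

The only horizontal force on the mass is along the cord (radial), so it exerts no torque about the hole and angular momentum m v r is conserved.
v₂ = v₁ r₁ / r₂ = (7.76)(0.793) / (0.371) = 16.59 m/s.
W = ΔKE = ½m(v₂² − v₁²) = 52.22 J.

W ≈ 52.2 J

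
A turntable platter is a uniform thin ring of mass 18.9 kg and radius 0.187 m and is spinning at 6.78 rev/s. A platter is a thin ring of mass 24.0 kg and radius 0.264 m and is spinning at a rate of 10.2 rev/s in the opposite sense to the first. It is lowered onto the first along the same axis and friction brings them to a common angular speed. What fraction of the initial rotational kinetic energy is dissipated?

No external torque acts about the common axis, so total angular momentum is conserved.
Moments of inertia: I_A = (18.9)(0.187)² = 0.6609 kg·m²; I_B = (24.0)(0.264)² = 1.673 kg·m².
Taking A's sense as positive: L = (0.6609)(6.78) − (1.673)(10.2) = -12.58 kg·m²·rev/s.
Combined I = 0.6609 + 1.673 = 2.334 kg·m².
ω_f = L / I = -12.58 / 2.334 = -5.391 rev/s.
KE_i = ½ΣIω² = 4035 J; KE_f = ½(2.334)(33.87)² = 1339 J.
Fraction dissipated = (KE_i − KE_f)/KE_i = 0.6682.

fraction ≈ 0.668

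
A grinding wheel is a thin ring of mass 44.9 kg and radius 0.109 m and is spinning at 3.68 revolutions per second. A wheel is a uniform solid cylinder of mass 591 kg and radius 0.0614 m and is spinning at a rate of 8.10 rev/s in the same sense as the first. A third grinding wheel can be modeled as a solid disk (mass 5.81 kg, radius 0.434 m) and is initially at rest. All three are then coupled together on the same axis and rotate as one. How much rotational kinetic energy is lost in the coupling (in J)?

ΔKE lost ≈ 500 J

The coupling torques are internal; angular momentum about the shared axis is conserved.
Moments of inertia: I_A = (44.9)(0.109)² = 0.5335 kg·m²; I_B = ½(591)(0.0614)² = 1.114 kg·m²; I_C = ½(5.81)(0.434)² = 0.5472 kg·m².
Taking A's sense as positive: L = (0.5335)(3.68) + (1.114)(8.10) = 10.99 kg·m²·rev/s.
Combined I = 0.5335 + 1.114 + 0.5472 = 2.195 kg·m².
ω_f = L / I = 10.99 / 2.195 = 5.006 rev/s.
KE_i = ½ΣIω² = 1585 J; KE_f = ½(2.195)(31.45)² = 1086 J.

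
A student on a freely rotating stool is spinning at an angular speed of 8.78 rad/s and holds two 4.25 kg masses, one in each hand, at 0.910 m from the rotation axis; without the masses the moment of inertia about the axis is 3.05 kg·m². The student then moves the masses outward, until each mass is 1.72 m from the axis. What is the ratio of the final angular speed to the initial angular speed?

ω₂/ω₁ ≈ 0.358

Angular momentum about the spin axis is conserved since the torque about it is zero.
I₁ = 3.05 + 2(4.25)(0.910)² = 10.09 kg·m²; I₂ = 3.05 + 2(4.25)(1.72)² = 28.20 kg·m².
ω₂/ω₁ = I₁/I₂ = 10.09 / 28.20 = 0.3578.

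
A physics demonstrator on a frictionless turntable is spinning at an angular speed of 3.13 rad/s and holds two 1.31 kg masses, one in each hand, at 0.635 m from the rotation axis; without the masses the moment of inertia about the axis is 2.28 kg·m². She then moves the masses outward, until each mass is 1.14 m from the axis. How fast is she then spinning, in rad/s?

With no external torque about the axis, L is conserved: I₁ω₁ = I₂ω₂.
I₁ = 2.28 + 2(1.31)(0.635)² = 3.336 kg·m²; I₂ = 2.28 + 2(1.31)(1.14)² = 5.685 kg·m².
ω₂ = I₁ω₁ / I₂ = (3.336)(3.13 rad/s) / (5.685) = 1.837 rad/s.

ω₂ ≈ 1.84 rad/s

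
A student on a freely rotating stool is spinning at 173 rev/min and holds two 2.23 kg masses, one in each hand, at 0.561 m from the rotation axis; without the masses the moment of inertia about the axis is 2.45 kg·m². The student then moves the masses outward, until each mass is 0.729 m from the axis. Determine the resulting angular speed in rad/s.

With no external torque about the axis, L is conserved: I₁ω₁ = I₂ω₂.
I₁ = 2.45 + 2(2.23)(0.561)² = 3.854 kg·m²; I₂ = 2.45 + 2(2.23)(0.729)² = 4.820 kg·m².
ω₂ = I₁ω₁ / I₂ = (3.854)(173 rpm) / (4.820) = 138.3 rpm = 14.48 rad/s.

ω₂ ≈ 14.5 rad/s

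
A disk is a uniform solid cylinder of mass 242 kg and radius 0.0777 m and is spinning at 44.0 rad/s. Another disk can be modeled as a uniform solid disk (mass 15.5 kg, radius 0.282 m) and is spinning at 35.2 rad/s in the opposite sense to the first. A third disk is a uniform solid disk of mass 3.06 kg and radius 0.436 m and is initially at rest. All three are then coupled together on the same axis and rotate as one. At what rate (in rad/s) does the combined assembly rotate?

|ω_f| ≈ 6.38 rad/s

No external torque acts about the common axis, so total angular momentum is conserved.
Moments of inertia: I_A = ½(242)(0.0777)² = 0.7305 kg·m²; I_B = ½(15.5)(0.282)² = 0.6163 kg·m²; I_C = ½(3.06)(0.436)² = 0.2908 kg·m².
Taking A's sense as positive: L = (0.7305)(44.0) − (0.6163)(35.2) = 10.45 kg·m²·rad/s.
Combined I = 0.7305 + 0.6163 + 0.2908 = 1.638 kg·m².
ω_f = L / I = 10.45 / 1.638 = 6.380 rad/s.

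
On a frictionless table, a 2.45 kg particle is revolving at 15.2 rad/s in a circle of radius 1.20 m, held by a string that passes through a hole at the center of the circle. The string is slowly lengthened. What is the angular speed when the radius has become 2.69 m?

No torque about the axis ⇒ m r₁² ω₁ = m r₂² ω₂.
ω₂ = ω₁ (r₁/r₂)² = (15.2)(1.20/2.69)² = 3.025 rad/s.

ω₂ ≈ 3.02 rad/s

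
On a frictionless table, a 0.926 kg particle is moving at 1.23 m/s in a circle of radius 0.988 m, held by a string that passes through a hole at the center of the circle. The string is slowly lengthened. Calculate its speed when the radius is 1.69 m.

v₂ ≈ 0.719 m/s

Central (radial) force ⇒ zero torque about the center ⇒ m v r is constant.
v₂ = v₁ r₁ / r₂ = (1.23)(0.988) / (1.69) = 0.7191 m/s.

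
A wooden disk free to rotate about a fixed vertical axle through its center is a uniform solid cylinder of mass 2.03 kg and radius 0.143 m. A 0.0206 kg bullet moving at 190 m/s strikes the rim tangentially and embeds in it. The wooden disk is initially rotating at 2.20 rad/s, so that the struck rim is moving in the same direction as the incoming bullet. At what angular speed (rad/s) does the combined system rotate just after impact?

About the axle the impulsive forces during the collision are internal, so angular momentum about that axis is conserved.
I_p = ½(2.03)(0.143)² = 0.02076 kg·m². Taking the sense of the bullet's angular momentum as positive, L_{bullet} = m v R = (0.0206)(190)(0.143) = 0.5597 kg·m²/s.
L_i = +I_p ω_p + m v R = +(0.02076)(2.20) + 0.5597 = 0.6054 kg·m²/s.
After sticking, I_f = I_p + m R² = 0.02076 + (0.0206)(0.143)² = 0.02118 kg·m².
ω_f = L_i / I_f = 0.6054 / 0.02118 = 28.59 rad/s.

|ω_f| ≈ 28.6 rad/s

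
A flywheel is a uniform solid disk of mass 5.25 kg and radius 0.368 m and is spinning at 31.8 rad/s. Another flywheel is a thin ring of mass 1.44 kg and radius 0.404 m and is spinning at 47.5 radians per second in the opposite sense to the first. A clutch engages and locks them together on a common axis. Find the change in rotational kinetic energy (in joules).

ΔKE ≈ -445 J

The coupling torques are internal; angular momentum about the shared axis is conserved.
Moments of inertia: I_A = ½(5.25)(0.368)² = 0.3555 kg·m²; I_B = (1.44)(0.404)² = 0.2350 kg·m².
Taking A's sense as positive: L = (0.3555)(31.8) − (0.2350)(47.5) = 0.1405 kg·m²·rad/s.
Combined I = 0.3555 + 0.2350 = 0.5905 kg·m².
ω_f = L / I = 0.1405 / 0.5905 = 0.2380 rad/s.
KE_i = ½ΣIω² = 444.9 J; KE_f = ½(0.5905)(0.2380)² = 0.01672 J.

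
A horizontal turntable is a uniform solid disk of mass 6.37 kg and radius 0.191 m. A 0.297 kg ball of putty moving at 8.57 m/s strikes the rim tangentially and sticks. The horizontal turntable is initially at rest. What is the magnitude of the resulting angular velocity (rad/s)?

The axle reaction passes through the axle and exerts no torque about it; angular momentum about the axle is conserved through the impact.
I_p = ½(6.37)(0.191)² = 0.1162 kg·m². Taking the sense of the ball of putty's angular momentum as positive, L_{ball} = m v R = (0.297)(8.57)(0.191) = 0.4862 kg·m²/s.
L_i = 0 + 0.4862 = 0.4862 kg·m²/s.
After sticking, I_f = I_p + m R² = 0.1162 + (0.297)(0.191)² = 0.1270 kg·m².
ω_f = L_i / I_f = 0.4862 / 0.1270 = 3.827 rad/s.

|ω_f| ≈ 3.83 rad/s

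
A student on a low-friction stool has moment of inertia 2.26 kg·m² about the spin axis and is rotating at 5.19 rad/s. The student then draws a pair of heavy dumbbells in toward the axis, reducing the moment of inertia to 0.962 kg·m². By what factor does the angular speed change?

Angular momentum about the spin axis is conserved since the torque about it is zero.
ω₂/ω₁ = I₁/I₂ = 2.260 / 0.9620 = 2.349.

ω₂/ω₁ ≈ 2.35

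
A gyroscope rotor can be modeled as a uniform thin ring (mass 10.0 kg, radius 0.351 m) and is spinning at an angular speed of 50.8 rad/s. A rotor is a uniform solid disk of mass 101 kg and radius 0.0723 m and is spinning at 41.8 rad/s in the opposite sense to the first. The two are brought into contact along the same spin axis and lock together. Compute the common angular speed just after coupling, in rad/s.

No external torque acts about the common axis, so total angular momentum is conserved.
Moments of inertia: I_A = (10.0)(0.351)² = 1.232 kg·m²; I_B = ½(101)(0.0723)² = 0.2640 kg·m².
Taking A's sense as positive: L = (1.232)(50.8) − (0.2640)(41.8) = 51.55 kg·m²·rad/s.
Combined I = 1.232 + 0.2640 = 1.496 kg·m².
ω_f = L / I = 51.55 / 1.496 = 34.46 rad/s.

|ω_f| ≈ 34.5 rad/s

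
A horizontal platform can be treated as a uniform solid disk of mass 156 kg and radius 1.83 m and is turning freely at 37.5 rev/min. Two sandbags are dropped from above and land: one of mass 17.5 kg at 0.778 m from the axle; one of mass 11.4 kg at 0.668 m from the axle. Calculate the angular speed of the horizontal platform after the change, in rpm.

No external torque acts about the axle; L_before = L_after.
I_p = ½(156)(1.83)² = 261.2 kg·m².
Added inertia Σmr² = (17.5)(0.778)² + (11.4)(0.668)² = 15.68 kg·m²; I_f = 261.2 + 15.68 = 276.9 kg·m².
ω_f = I_p ω_i / I_f = (261.2)(37.5) / 276.9 = 35.38 rpm.

ω_f ≈ 35.4 rpm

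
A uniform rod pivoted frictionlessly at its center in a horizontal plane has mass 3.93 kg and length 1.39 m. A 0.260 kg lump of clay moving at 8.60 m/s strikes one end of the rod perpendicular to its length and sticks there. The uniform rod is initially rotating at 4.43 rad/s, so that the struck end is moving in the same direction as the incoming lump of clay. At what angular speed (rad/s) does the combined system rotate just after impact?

About the pivot the impulsive forces during the collision are internal, so angular momentum about that axis is conserved.
I_p = (1/12)(3.93)(1.39)² = 0.6328 kg·m². Taking the sense of the lump of clay's angular momentum as positive, L_{lump} = m v R = (0.260)(8.60)(1.39/2) = 1.554 kg·m²/s.
L_i = +I_p ω_p + m v R = +(0.6328)(4.43) + 1.554 = 4.357 kg·m²/s.
After sticking, I_f = I_p + m R² = 0.6328 + (0.260)(1.39/2)² = 0.7583 kg·m².
ω_f = L_i / I_f = 4.357 / 0.7583 = 5.746 rad/s.

|ω_f| ≈ 5.75 rad/s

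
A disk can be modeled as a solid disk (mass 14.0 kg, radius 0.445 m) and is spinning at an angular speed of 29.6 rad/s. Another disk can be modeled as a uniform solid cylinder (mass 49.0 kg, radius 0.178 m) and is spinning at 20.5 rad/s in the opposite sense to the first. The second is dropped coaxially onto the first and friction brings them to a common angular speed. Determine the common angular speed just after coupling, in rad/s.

|ω_f| ≈ 11.6 rad/s

No external torque acts about the common axis, so total angular momentum is conserved.
Moments of inertia: I_A = ½(14.0)(0.445)² = 1.386 kg·m²; I_B = ½(49.0)(0.178)² = 0.7763 kg·m².
Taking A's sense as positive: L = (1.386)(29.6) − (0.7763)(20.5) = 25.12 kg·m²·rad/s.
Combined I = 1.386 + 0.7763 = 2.162 kg·m².
ω_f = L / I = 25.12 / 2.162 = 11.62 rad/s.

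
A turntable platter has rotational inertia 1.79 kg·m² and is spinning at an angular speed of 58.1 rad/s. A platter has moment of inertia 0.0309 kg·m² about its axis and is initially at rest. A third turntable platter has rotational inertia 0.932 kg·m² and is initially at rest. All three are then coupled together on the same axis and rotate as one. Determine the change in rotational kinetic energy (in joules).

ΔKE ≈ -1060 J

The coupling torques are internal; angular momentum about the shared axis is conserved.
Taking A's sense as positive: L = (1.790)(58.1) = 104.0 kg·m²·rad/s.
Combined I = 1.790 + 0.03090 + 0.9320 = 2.753 kg·m².
ω_f = L / I = 104.0 / 2.753 = 37.78 rad/s.
KE_i = ½ΣIω² = 3021 J; KE_f = ½(2.753)(37.78)² = 1964 J.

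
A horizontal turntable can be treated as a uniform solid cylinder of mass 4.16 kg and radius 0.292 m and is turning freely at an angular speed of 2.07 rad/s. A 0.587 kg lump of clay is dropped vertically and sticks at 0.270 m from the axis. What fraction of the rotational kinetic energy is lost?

fraction ≈ 0.194

No external torque acts about the axis; L_before = L_after.
I_p = ½(4.16)(0.292)² = 0.1773 kg·m².
Added inertia Σmr² = (0.587)(0.270)² = 0.04279 kg·m²; I_f = 0.1773 + 0.04279 = 0.2201 kg·m².
ω_f = I_p ω_i / I_f = (0.1773)(2.07) / 0.2201 = 1.668 rad/s.
KE_i = ½(0.1773)(2.070 rad/s)² = 0.3800 J; KE_f = ½(0.2201)(1.668)² = 0.3061 J.
Fraction lost = 0.1944.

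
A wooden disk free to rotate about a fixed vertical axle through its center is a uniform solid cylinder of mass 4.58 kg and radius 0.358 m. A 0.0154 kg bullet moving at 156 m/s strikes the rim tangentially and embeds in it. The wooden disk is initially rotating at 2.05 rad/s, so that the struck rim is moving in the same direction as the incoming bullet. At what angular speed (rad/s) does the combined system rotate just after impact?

|ω_f| ≈ 4.95 rad/s

About the axle the impulsive forces during the collision are internal, so angular momentum about that axis is conserved.
I_p = ½(4.58)(0.358)² = 0.2935 kg·m². Taking the sense of the bullet's angular momentum as positive, L_{bullet} = m v R = (0.0154)(156)(0.358) = 0.8601 kg·m²/s.
L_i = +I_p ω_p + m v R = +(0.2935)(2.05) + 0.8601 = 1.462 kg·m²/s.
After sticking, I_f = I_p + m R² = 0.2935 + (0.0154)(0.358)² = 0.2955 kg·m².
ω_f = L_i / I_f = 1.462 / 0.2955 = 4.947 rad/s.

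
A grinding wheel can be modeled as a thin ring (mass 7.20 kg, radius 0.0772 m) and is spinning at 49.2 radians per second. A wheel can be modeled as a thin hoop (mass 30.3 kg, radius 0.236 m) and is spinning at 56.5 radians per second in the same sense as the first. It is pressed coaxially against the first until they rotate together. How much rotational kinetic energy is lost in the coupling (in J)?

The coupling torques are internal; angular momentum about the shared axis is conserved.
Moments of inertia: I_A = (7.20)(0.0772)² = 0.04291 kg·m²; I_B = (30.3)(0.236)² = 1.688 kg·m².
Taking A's sense as positive: L = (0.04291)(49.2) + (1.688)(56.5) = 97.46 kg·m²·rad/s.
Combined I = 0.04291 + 1.688 = 1.730 kg·m².
ω_f = L / I = 97.46 / 1.730 = 56.32 rad/s.
KE_i = ½ΣIω² = 2746 J; KE_f = ½(1.730)(56.32)² = 2744 J.

ΔKE lost ≈ 1.12 J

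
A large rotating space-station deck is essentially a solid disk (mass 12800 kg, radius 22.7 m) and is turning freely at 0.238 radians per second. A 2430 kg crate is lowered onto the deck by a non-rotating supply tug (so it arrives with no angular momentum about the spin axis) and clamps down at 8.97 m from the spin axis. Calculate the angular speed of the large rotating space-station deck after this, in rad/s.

ω_f ≈ 0.225 rad/s

The added mass arrives with no angular momentum about the spin axis, and any external torque about the spin axis is negligible, so the system's angular momentum is conserved.
I_p = ½(12800)(22.7)² = 3.298e+06 kg·m².
Added inertia Σmr² = (2430)(8.97)² = 1.955e+05 kg·m²; I_f = 3.298e+06 + 1.955e+05 = 3.493e+06 kg·m².
ω_f = I_p ω_i / I_f = (3.298e+06)(0.238) / 3.493e+06 = 0.2247 rad/s.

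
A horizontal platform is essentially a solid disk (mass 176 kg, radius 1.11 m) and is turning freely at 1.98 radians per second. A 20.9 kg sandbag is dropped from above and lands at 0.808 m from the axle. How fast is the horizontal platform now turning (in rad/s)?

ω_f ≈ 1.76 rad/s

The added mass arrives with no angular momentum about the axle, and any external torque about the axle is negligible, so the system's angular momentum is conserved.
I_p = ½(176)(1.11)² = 108.4 kg·m².
Added inertia Σmr² = (20.9)(0.808)² = 13.64 kg·m²; I_f = 108.4 + 13.64 = 122.1 kg·m².
ω_f = I_p ω_i / I_f = (108.4)(1.98) / 122.1 = 1.759 rad/s.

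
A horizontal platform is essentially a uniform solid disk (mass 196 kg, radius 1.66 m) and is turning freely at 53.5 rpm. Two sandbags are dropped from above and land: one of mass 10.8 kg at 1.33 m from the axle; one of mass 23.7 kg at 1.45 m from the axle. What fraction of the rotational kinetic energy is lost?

fraction ≈ 0.203

No external torque acts about the axle; L_before = L_after.
I_p = ½(196)(1.66)² = 270.0 kg·m².
Added inertia Σmr² = (10.8)(1.33)² + (23.7)(1.45)² = 68.93 kg·m²; I_f = 270.0 + 68.93 = 339.0 kg·m².
ω_f = I_p ω_i / I_f = (270.0)(53.5) / 339.0 = 42.62 rpm.
KE_i = ½(270.0)(5.603 rad/s)² = 4238 J; KE_f = ½(339.0)(4.463)² = 3376 J.
Fraction lost = 0.2034.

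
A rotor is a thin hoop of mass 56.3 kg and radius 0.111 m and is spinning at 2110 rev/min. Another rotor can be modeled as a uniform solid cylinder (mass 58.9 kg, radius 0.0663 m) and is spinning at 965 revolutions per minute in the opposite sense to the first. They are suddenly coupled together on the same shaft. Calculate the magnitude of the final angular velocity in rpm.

|ω_f| ≈ 1630 rpm

The coupling torques are internal; angular momentum about the shared axis is conserved.
Moments of inertia: I_A = (56.3)(0.111)² = 0.6937 kg·m²; I_B = ½(58.9)(0.0663)² = 0.1295 kg·m².
Taking A's sense as positive: L = (0.6937)(2110) − (0.1295)(965) = 1339 kg·m²·rpm.
Combined I = 0.6937 + 0.1295 = 0.8231 kg·m².
ω_f = L / I = 1339 / 0.8231 = 1626 rpm.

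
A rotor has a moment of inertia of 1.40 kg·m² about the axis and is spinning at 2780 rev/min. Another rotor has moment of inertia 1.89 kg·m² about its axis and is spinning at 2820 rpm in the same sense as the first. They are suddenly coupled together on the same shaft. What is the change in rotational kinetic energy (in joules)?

ΔKE ≈ -7.06 J

The coupling torques are internal; angular momentum about the shared axis is conserved.
Taking A's sense as positive: L = (1.400)(2780) + (1.890)(2820) = 9222 kg·m²·rpm.
Combined I = 1.400 + 1.890 = 3.290 kg·m².
ω_f = L / I = 9222 / 3.290 = 2803 rpm.
KE_i = ½ΣIω² = 1.417e+05 J; KE_f = ½(3.290)(293.5)² = 1.417e+05 J.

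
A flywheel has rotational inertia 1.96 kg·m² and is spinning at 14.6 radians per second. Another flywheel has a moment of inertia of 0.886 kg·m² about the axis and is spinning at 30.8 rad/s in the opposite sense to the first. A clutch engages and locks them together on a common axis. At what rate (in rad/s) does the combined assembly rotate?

No external torque acts about the common axis, so total angular momentum is conserved.
Taking A's sense as positive: L = (1.960)(14.6) − (0.8860)(30.8) = 1.327 kg·m²·rad/s.
Combined I = 1.960 + 0.8860 = 2.846 kg·m².
ω_f = L / I = 1.327 / 2.846 = 0.4663 rad/s.

|ω_f| ≈ 0.466 rad/s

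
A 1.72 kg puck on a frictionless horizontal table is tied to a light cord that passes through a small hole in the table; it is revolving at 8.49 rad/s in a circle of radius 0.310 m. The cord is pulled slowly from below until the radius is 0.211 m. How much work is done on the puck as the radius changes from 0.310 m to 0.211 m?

No torque about the axis ⇒ m r₁² ω₁ = m r₂² ω₂.
ω₂ = ω₁ (r₁/r₂)² = (8.49)(0.310/0.211)² = 18.33 rad/s.
W = ΔKE = ½m(v₂² − v₁²) = 6.902 J.

W ≈ 6.90 J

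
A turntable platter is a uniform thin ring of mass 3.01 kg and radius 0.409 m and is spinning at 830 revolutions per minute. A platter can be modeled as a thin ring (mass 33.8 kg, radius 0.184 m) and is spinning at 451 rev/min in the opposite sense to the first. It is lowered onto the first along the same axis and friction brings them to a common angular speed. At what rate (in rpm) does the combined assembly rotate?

|ω_f| ≈ 59.6 rpm

No external torque acts about the common axis, so total angular momentum is conserved.
Moments of inertia: I_A = (3.01)(0.409)² = 0.5035 kg·m²; I_B = (33.8)(0.184)² = 1.144 kg·m².
Taking A's sense as positive: L = (0.5035)(830) − (1.144)(451) = -98.18 kg·m²·rpm.
Combined I = 0.5035 + 1.144 = 1.648 kg·m².
ω_f = L / I = -98.18 / 1.648 = -59.58 rpm.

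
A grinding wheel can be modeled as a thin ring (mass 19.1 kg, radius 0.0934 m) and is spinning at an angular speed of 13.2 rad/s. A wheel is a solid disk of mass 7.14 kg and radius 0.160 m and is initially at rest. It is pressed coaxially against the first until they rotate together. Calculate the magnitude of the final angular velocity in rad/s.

|ω_f| ≈ 8.52 rad/s

The coupling torques are internal; angular momentum about the shared axis is conserved.
Moments of inertia: I_A = (19.1)(0.0934)² = 0.1666 kg·m²; I_B = ½(7.14)(0.160)² = 0.09139 kg·m².
Taking A's sense as positive: L = (0.1666)(13.2) = 2.199 kg·m²·rad/s.
Combined I = 0.1666 + 0.09139 = 0.2580 kg·m².
ω_f = L / I = 2.199 / 0.2580 = 8.524 rad/s.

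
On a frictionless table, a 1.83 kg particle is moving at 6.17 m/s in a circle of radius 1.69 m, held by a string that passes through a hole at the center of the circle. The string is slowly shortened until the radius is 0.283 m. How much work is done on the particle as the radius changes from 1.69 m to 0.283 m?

The only horizontal force on the mass is along the cord (radial), so it exerts no torque about the hole and angular momentum m v r is conserved.
v₂ = v₁ r₁ / r₂ = (6.17)(1.69) / (0.283) = 36.85 m/s.
W = ΔKE = ½m(v₂² − v₁²) = 1207 J.

W ≈ 1210 J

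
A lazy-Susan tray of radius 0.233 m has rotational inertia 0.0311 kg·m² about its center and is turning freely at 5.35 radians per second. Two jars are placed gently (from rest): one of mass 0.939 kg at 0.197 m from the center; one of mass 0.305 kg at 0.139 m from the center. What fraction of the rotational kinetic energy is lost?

The added mass arrives with no angular momentum about the center, and any external torque about the center is negligible, so the system's angular momentum is conserved.
Added inertia Σmr² = (0.939)(0.197)² + (0.305)(0.139)² = 0.04233 kg·m²; I_f = 0.03110 + 0.04233 = 0.07343 kg·m².
ω_f = I_p ω_i / I_f = (0.03110)(5.35) / 0.07343 = 2.266 rad/s.
KE_i = ½(0.03110)(5.350 rad/s)² = 0.4451 J; KE_f = ½(0.07343)(2.266)² = 0.1885 J.
Fraction lost = 0.5765.

fraction ≈ 0.576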